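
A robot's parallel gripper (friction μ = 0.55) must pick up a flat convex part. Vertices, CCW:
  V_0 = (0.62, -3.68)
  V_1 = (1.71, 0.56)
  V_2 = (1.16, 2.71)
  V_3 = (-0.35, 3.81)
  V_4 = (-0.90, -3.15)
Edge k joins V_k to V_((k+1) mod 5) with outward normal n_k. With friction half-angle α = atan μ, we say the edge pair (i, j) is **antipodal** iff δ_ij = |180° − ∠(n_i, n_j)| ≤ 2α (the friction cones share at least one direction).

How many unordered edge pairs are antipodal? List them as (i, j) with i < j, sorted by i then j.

α = atan 0.55 = 28.81°;  2α = 57.62°
n_0 = (+0.9685, -0.2490)
n_1 = (+0.9688, +0.2478)
n_2 = (+0.5888, +0.8083)
n_3 = (-0.9969, +0.0788)
n_4 = (-0.3292, -0.9442)
  (0,1): δ = 151.23°  ·
  (0,2): δ = 111.66°  ·
  (0,3): δ = 9.90°  ✓
  (0,4): δ = 85.19°  ·
  (1,2): δ = 140.42°  ·
  (1,3): δ = 18.87°  ✓
  (1,4): δ = 56.43°  ✓
  (2,3): δ = 58.45°  ·
  (2,4): δ = 16.85°  ✓
  (3,4): δ = 104.70°  ·
antipodal pairs: 4

count = 4; pairs: (0,3), (1,3), (1,4), (2,4)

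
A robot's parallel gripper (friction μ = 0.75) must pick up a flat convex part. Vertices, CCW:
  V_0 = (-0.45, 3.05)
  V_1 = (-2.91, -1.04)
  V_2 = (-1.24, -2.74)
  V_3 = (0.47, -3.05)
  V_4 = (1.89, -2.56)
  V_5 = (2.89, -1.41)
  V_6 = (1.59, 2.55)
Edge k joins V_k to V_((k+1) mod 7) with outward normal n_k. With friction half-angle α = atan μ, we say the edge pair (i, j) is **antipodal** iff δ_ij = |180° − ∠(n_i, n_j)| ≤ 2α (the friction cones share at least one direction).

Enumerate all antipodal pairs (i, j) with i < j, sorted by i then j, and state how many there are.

count = 10; pairs: (0,2), (0,3), (0,4), (0,5), (1,5), (1,6), (2,5), (2,6), (3,6), (4,6)

α = atan 0.75 = 36.87°;  2α = 73.74°
n_0 = (-0.8569, +0.5154)
n_1 = (-0.7134, -0.7008)
n_2 = (-0.1784, -0.9840)
n_3 = (+0.3262, -0.9453)
n_4 = (+0.7546, -0.6562)
n_5 = (+0.9501, +0.3119)
n_6 = (+0.2381, +0.9713)
  (0,1): δ = 104.48°  ·
  (0,2): δ = 69.25°  ✓
  (0,3): δ = 39.94°  ✓
  (0,4): δ = 9.98°  ✓
  (0,5): δ = 49.20°  ✓
  (0,6): δ = 107.25°  ·
  (1,2): δ = 144.77°  ·
  (1,3): δ = 115.45°  ·
  (1,4): δ = 85.50°  ·
  (1,5): δ = 26.32°  ✓
  (1,6): δ = 31.74°  ✓
  (2,3): δ = 150.69°  ·
  (2,4): δ = 120.73°  ·
  (2,5): δ = 61.55°  ✓
  (2,6): δ = 3.50°  ✓
  (3,4): δ = 150.05°  ·
  (3,5): δ = 90.86°  ·
  (3,6): δ = 32.81°  ✓
  (4,5): δ = 120.82°  ·
  (4,6): δ = 62.76°  ✓
  (5,6): δ = 121.95°  ·
antipodal pairs: 10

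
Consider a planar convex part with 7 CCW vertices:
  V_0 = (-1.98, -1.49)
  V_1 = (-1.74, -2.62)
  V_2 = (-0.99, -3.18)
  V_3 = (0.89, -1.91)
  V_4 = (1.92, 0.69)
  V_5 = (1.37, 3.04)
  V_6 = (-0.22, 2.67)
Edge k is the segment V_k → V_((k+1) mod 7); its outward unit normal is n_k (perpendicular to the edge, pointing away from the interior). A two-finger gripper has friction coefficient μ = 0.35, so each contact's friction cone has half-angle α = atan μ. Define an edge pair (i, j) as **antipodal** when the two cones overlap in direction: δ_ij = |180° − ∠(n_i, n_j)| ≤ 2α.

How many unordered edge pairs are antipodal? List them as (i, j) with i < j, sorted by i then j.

α = atan 0.35 = 19.29°;  2α = 38.58°
n_0 = (-0.9782, -0.2078)
n_1 = (-0.5983, -0.8013)
n_2 = (+0.5598, -0.8286)
n_3 = (+0.9297, -0.3683)
n_4 = (+0.9737, +0.2279)
n_5 = (-0.2266, +0.9740)
n_6 = (-0.9210, +0.3896)
  (0,1): δ = 138.74°  ·
  (0,2): δ = 67.95°  ·
  (0,3): δ = 33.60°  ✓
  (0,4): δ = 1.18°  ✓
  (0,5): δ = 91.11°  ·
  (0,6): δ = 145.08°  ·
  (1,2): δ = 109.21°  ·
  (1,3): δ = 74.86°  ·
  (1,4): δ = 40.08°  ·
  (1,5): δ = 49.85°  ·
  (1,6): δ = 103.82°  ·
  (2,3): δ = 145.65°  ·
  (2,4): δ = 110.87°  ·
  (2,5): δ = 20.94°  ✓
  (2,6): δ = 33.03°  ✓
  (3,4): δ = 145.22°  ·
  (3,5): δ = 55.29°  ·
  (3,6): δ = 1.32°  ✓
  (4,5): δ = 90.07°  ·
  (4,6): δ = 36.10°  ✓
  (5,6): δ = 126.03°  ·
antipodal pairs: 6

count = 6; pairs: (0,3), (0,4), (2,5), (2,6), (3,6), (4,6)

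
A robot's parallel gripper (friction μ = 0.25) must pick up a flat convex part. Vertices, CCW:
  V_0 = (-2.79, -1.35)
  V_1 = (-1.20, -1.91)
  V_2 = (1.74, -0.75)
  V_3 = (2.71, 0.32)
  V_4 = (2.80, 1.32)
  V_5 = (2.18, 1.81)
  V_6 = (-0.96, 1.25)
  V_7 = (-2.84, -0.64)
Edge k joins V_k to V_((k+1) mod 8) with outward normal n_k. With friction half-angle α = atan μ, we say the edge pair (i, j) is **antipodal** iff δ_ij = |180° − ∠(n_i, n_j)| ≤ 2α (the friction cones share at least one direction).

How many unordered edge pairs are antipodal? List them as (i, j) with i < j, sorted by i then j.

count = 5; pairs: (0,4), (1,5), (1,6), (2,6), (3,7)

α = atan 0.25 = 14.04°;  2α = 28.07°
n_0 = (-0.3322, -0.9432)
n_1 = (+0.3670, -0.9302)
n_2 = (+0.7409, -0.6716)
n_3 = (+0.9960, -0.0896)
n_4 = (+0.6201, +0.7846)
n_5 = (-0.1756, +0.9845)
n_6 = (-0.7090, +0.7052)
n_7 = (-0.9975, -0.0702)
  (0,1): δ = 139.07°  ·
  (0,2): δ = 112.79°  ·
  (0,3): δ = 75.74°  ·
  (0,4): δ = 18.92°  ✓
  (0,5): δ = 29.51°  ·
  (0,6): δ = 64.55°  ·
  (0,7): δ = 113.43°  ·
  (1,2): δ = 153.73°  ·
  (1,3): δ = 116.67°  ·
  (1,4): δ = 59.85°  ·
  (1,5): δ = 11.42°  ✓
  (1,6): δ = 23.62°  ✓
  (1,7): δ = 72.50°  ·
  (2,3): δ = 142.95°  ·
  (2,4): δ = 86.13°  ·
  (2,5): δ = 37.69°  ·
  (2,6): δ = 2.65°  ✓
  (2,7): δ = 46.22°  ·
  (3,4): δ = 123.18°  ·
  (3,5): δ = 74.75°  ·
  (3,6): δ = 39.71°  ·
  (3,7): δ = 9.17°  ✓
  (4,5): δ = 131.57°  ·
  (4,6): δ = 96.53°  ·
  (4,7): δ = 47.65°  ·
  (5,6): δ = 144.96°  ·
  (5,7): δ = 96.08°  ·
  (6,7): δ = 131.12°  ·
antipodal pairs: 5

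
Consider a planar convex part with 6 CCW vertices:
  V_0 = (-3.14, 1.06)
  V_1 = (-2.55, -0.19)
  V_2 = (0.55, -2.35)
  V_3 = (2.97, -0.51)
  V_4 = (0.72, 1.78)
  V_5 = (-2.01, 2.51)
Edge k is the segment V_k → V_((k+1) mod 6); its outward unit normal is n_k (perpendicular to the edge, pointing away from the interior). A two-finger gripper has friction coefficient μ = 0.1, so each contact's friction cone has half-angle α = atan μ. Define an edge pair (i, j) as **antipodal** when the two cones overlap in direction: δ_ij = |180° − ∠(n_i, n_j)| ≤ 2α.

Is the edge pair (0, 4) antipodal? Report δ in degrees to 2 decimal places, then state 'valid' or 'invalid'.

α = atan 0.1 = 5.71°;  2α = 11.42°
edge 0: e_0 = (+0.59, -1.25);  n_0 = (-0.9043, -0.4268)
edge 4: e_4 = (-2.73, +0.73);  n_4 = (+0.2583, +0.9661)
∠(n_0, n_4) = 130.24°
δ = |180° − 130.24°| = 49.76°
49.76° > 2α = 11.42°  →  invalid

δ = 49.76°, invalid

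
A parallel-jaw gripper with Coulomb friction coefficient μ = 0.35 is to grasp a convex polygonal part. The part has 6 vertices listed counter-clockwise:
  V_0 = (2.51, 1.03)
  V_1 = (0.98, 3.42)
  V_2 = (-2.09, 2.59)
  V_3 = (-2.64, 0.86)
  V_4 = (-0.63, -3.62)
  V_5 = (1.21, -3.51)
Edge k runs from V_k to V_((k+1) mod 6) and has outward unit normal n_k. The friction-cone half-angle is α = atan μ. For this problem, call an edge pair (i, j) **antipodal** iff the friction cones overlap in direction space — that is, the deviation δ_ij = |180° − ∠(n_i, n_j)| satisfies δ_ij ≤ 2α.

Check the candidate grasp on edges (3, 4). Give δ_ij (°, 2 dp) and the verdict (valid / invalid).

α = atan 0.35 = 19.29°;  2α = 38.58°
edge 3: e_3 = (+2.01, -4.48);  n_3 = (-0.9124, -0.4093)
edge 4: e_4 = (+1.84, +0.11);  n_4 = (+0.0597, -0.9982)
∠(n_3, n_4) = 69.26°
δ = |180° − 69.26°| = 110.74°
110.74° > 2α = 38.58°  →  invalid

δ = 110.74°, invalid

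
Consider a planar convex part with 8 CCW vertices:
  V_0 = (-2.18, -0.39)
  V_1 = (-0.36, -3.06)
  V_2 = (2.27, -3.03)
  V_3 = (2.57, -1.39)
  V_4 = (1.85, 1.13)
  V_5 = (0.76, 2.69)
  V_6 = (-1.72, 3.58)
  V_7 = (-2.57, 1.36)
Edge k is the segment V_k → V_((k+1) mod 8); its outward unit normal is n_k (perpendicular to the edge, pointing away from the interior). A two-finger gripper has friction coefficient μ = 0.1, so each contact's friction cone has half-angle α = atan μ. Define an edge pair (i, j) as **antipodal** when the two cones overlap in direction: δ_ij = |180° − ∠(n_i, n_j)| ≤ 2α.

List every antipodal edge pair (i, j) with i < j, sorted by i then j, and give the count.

α = atan 0.1 = 5.71°;  2α = 11.42°
n_0 = (-0.8263, -0.5632)
n_1 = (+0.0114, -0.9999)
n_2 = (+0.9837, -0.1799)
n_3 = (+0.9615, +0.2747)
n_4 = (+0.8197, +0.5728)
n_5 = (+0.3378, +0.9412)
n_6 = (-0.9339, +0.3576)
n_7 = (-0.9761, -0.2175)
  (0,1): δ = 123.63°  ·
  (0,2): δ = 44.65°  ·
  (0,3): δ = 18.33°  ·
  (0,4): δ = 0.66°  ✓
  (0,5): δ = 35.98°  ·
  (0,6): δ = 124.77°  ·
  (0,7): δ = 158.28°  ·
  (1,2): δ = 101.02°  ·
  (1,3): δ = 74.71°  ·
  (1,4): δ = 55.71°  ·
  (1,5): δ = 20.40°  ·
  (1,6): δ = 68.40°  ·
  (1,7): δ = 101.91°  ·
  (2,3): δ = 153.69°  ·
  (2,4): δ = 134.69°  ·
  (2,5): δ = 99.38°  ·
  (2,6): δ = 10.58°  ✓
  (2,7): δ = 22.93°  ·
  (3,4): δ = 161.00°  ·
  (3,5): δ = 125.69°  ·
  (3,6): δ = 36.90°  ·
  (3,7): δ = 3.38°  ✓
  (4,5): δ = 144.68°  ·
  (4,6): δ = 55.89°  ·
  (4,7): δ = 22.38°  ·
  (5,6): δ = 91.21°  ·
  (5,7): δ = 57.69°  ·
  (6,7): δ = 146.49°  ·
antipodal pairs: 3

count = 3; pairs: (0,4), (2,6), (3,7)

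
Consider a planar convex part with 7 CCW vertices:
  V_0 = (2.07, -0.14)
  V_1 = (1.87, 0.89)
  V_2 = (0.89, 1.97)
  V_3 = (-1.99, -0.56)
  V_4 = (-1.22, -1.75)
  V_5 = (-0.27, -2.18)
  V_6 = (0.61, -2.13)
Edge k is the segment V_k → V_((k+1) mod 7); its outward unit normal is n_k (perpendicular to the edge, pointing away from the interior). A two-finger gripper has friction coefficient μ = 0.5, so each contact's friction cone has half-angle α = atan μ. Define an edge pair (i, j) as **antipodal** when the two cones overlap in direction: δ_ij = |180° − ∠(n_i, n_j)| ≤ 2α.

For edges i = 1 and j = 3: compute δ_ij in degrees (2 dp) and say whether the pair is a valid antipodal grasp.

α = atan 0.5 = 26.57°;  2α = 53.13°
edge 1: e_1 = (-0.98, +1.08);  n_1 = (+0.7406, +0.6720)
edge 3: e_3 = (+0.77, -1.19);  n_3 = (-0.8396, -0.5433)
∠(n_1, n_3) = 170.68°
δ = |180° − 170.68°| = 9.32°
9.32° ≤ 2α = 53.13°  →  valid

δ = 9.32°, valid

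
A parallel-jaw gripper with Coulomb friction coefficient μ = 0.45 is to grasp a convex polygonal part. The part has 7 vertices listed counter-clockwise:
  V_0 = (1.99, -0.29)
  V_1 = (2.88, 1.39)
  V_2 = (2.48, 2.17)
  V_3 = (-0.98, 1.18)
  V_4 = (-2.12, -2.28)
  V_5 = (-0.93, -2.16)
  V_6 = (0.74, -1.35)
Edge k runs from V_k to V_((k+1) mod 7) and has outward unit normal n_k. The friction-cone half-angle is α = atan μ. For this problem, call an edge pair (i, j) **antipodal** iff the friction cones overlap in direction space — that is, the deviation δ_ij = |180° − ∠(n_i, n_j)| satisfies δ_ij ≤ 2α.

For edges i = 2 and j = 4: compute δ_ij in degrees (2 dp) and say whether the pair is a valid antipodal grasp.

δ = 10.21°, valid

α = atan 0.45 = 24.23°;  2α = 48.46°
edge 2: e_2 = (-3.46, -0.99);  n_2 = (-0.2751, +0.9614)
edge 4: e_4 = (+1.19, +0.12);  n_4 = (+0.1003, -0.9950)
∠(n_2, n_4) = 169.79°
δ = |180° − 169.79°| = 10.21°
10.21° ≤ 2α = 48.46°  →  valid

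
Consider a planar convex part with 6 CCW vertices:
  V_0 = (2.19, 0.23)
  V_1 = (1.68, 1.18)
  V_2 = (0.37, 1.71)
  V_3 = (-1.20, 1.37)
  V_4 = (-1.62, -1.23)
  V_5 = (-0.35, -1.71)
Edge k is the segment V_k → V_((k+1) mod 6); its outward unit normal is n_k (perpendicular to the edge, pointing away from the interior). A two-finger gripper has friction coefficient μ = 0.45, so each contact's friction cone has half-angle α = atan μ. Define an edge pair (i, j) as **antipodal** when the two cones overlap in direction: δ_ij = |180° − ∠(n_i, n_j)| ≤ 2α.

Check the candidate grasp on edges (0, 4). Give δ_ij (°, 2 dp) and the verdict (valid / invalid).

δ = 41.07°, valid

α = atan 0.45 = 24.23°;  2α = 48.46°
edge 0: e_0 = (-0.51, +0.95);  n_0 = (+0.8811, +0.4730)
edge 4: e_4 = (+1.27, -0.48);  n_4 = (-0.3535, -0.9354)
∠(n_0, n_4) = 138.93°
δ = |180° − 138.93°| = 41.07°
41.07° ≤ 2α = 48.46°  →  valid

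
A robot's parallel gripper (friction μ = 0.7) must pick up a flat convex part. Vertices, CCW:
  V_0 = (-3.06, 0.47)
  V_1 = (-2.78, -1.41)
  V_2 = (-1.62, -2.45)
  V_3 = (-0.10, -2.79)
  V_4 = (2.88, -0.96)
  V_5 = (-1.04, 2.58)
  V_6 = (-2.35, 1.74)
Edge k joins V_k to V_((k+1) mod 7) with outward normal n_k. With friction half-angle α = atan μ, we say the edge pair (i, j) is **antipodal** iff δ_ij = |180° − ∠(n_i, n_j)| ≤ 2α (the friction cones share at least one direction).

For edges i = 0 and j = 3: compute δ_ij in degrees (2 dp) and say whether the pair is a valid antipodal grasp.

δ = 66.92°, valid

α = atan 0.7 = 34.99°;  2α = 69.98°
edge 0: e_0 = (+0.28, -1.88);  n_0 = (-0.9891, -0.1473)
edge 3: e_3 = (+2.98, +1.83);  n_3 = (+0.5233, -0.8521)
∠(n_0, n_3) = 113.08°
δ = |180° − 113.08°| = 66.92°
66.92° ≤ 2α = 69.98°  →  valid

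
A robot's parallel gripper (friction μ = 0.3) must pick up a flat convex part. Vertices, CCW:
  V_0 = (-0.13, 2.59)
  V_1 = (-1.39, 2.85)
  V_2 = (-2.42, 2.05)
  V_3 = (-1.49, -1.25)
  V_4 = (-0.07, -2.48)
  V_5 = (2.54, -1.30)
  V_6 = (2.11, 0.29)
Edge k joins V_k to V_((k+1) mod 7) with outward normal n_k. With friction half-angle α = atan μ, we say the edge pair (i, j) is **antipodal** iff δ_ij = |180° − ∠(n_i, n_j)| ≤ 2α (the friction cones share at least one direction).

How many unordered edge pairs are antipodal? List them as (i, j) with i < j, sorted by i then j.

α = atan 0.3 = 16.70°;  2α = 33.40°
n_0 = (+0.2021, +0.9794)
n_1 = (-0.6134, +0.7898)
n_2 = (-0.9625, -0.2713)
n_3 = (-0.6547, -0.7559)
n_4 = (+0.4120, -0.9112)
n_5 = (+0.9653, +0.2611)
n_6 = (+0.7164, +0.6977)
  (0,1): δ = 130.50°  ·
  (0,2): δ = 62.60°  ·
  (0,3): δ = 29.24°  ✓
  (0,4): δ = 35.99°  ·
  (0,5): δ = 116.79°  ·
  (0,6): δ = 145.90°  ·
  (1,2): δ = 112.10°  ·
  (1,3): δ = 78.74°  ·
  (1,4): δ = 13.51°  ✓
  (1,5): δ = 67.30°  ·
  (1,6): δ = 96.41°  ·
  (2,3): δ = 146.64°  ·
  (2,4): δ = 81.41°  ·
  (2,5): δ = 0.61°  ✓
  (2,6): δ = 28.50°  ✓
  (3,4): δ = 114.77°  ·
  (3,5): δ = 33.97°  ·
  (3,6): δ = 4.86°  ✓
  (4,5): δ = 99.19°  ·
  (4,6): δ = 70.09°  ·
  (5,6): δ = 150.89°  ·
antipodal pairs: 5

count = 5; pairs: (0,3), (1,4), (2,5), (2,6), (3,6)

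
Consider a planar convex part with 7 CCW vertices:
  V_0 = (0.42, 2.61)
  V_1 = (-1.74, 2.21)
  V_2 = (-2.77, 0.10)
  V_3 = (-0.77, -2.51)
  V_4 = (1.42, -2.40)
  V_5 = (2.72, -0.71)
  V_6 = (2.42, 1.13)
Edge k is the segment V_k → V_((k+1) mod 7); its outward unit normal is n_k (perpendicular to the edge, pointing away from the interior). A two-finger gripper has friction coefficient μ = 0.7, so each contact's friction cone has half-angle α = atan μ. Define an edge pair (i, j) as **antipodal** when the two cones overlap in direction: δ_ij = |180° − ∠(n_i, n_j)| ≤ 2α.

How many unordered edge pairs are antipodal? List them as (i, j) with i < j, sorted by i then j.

α = atan 0.7 = 34.99°;  2α = 69.98°
n_0 = (-0.1821, +0.9833)
n_1 = (-0.8986, +0.4387)
n_2 = (-0.7938, -0.6082)
n_3 = (+0.0502, -0.9987)
n_4 = (+0.7926, -0.6097)
n_5 = (+0.9870, +0.1609)
n_6 = (+0.5948, +0.8038)
  (0,1): δ = 126.51°  ·
  (0,2): δ = 63.03°  ✓
  (0,3): δ = 7.62°  ✓
  (0,4): δ = 41.94°  ✓
  (0,5): δ = 88.77°  ·
  (0,6): δ = 133.01°  ·
  (1,2): δ = 116.52°  ·
  (1,3): δ = 61.11°  ✓
  (1,4): δ = 11.55°  ✓
  (1,5): δ = 35.28°  ✓
  (1,6): δ = 79.52°  ·
  (2,3): δ = 124.59°  ·
  (2,4): δ = 75.03°  ·
  (2,5): δ = 28.20°  ✓
  (2,6): δ = 16.04°  ✓
  (3,4): δ = 130.44°  ·
  (3,5): δ = 83.62°  ·
  (3,6): δ = 39.38°  ✓
  (4,5): δ = 133.17°  ·
  (4,6): δ = 88.93°  ·
  (5,6): δ = 135.76°  ·
antipodal pairs: 9

count = 9; pairs: (0,2), (0,3), (0,4), (1,3), (1,4), (1,5), (2,5), (2,6), (3,6)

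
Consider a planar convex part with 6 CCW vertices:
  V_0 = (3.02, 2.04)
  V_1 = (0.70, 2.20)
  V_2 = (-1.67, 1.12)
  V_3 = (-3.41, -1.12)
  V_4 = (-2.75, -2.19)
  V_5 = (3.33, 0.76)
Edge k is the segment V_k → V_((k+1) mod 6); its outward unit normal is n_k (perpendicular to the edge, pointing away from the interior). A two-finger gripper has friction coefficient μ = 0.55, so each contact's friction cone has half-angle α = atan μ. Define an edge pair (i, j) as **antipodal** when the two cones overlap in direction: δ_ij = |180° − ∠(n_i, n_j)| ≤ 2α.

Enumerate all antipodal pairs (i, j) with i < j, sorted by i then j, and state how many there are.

count = 6; pairs: (0,3), (0,4), (1,4), (2,4), (2,5), (3,5)

α = atan 0.55 = 28.81°;  2α = 57.62°
n_0 = (+0.0688, +0.9976)
n_1 = (-0.4147, +0.9100)
n_2 = (-0.7897, +0.6135)
n_3 = (-0.8511, -0.5250)
n_4 = (+0.4365, -0.8997)
n_5 = (+0.9719, +0.2354)
  (0,1): δ = 151.56°  ·
  (0,2): δ = 123.89°  ·
  (0,3): δ = 54.39°  ✓
  (0,4): δ = 29.83°  ✓
  (0,5): δ = 107.56°  ·
  (1,2): δ = 152.34°  ·
  (1,3): δ = 82.83°  ·
  (1,4): δ = 1.38°  ✓
  (1,5): δ = 79.12°  ·
  (2,3): δ = 110.49°  ·
  (2,4): δ = 26.28°  ✓
  (2,5): δ = 51.45°  ✓
  (3,4): δ = 95.78°  ·
  (3,5): δ = 18.05°  ✓
  (4,5): δ = 102.27°  ·
antipodal pairs: 6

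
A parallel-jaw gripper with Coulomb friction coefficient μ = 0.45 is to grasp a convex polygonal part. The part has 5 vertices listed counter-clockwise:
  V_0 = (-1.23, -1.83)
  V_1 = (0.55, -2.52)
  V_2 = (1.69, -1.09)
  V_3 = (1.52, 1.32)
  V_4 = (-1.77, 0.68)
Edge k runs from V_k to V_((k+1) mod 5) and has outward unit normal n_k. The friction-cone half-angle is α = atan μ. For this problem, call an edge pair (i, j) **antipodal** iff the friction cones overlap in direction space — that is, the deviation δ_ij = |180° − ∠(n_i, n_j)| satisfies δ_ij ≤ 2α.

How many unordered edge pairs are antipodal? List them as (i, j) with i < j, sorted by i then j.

α = atan 0.45 = 24.23°;  2α = 48.46°
n_0 = (-0.3614, -0.9324)
n_1 = (+0.7819, -0.6234)
n_2 = (+0.9975, +0.0704)
n_3 = (-0.1909, +0.9816)
n_4 = (-0.9776, -0.2103)
  (0,1): δ = 107.37°  ·
  (0,2): δ = 64.78°  ·
  (0,3): δ = 32.20°  ✓
  (0,4): δ = 123.33°  ·
  (1,2): δ = 137.40°  ·
  (1,3): δ = 40.43°  ✓
  (1,4): δ = 50.70°  ·
  (2,3): δ = 83.03°  ·
  (2,4): δ = 8.11°  ✓
  (3,4): δ = 88.87°  ·
antipodal pairs: 3

count = 3; pairs: (0,3), (1,3), (2,4)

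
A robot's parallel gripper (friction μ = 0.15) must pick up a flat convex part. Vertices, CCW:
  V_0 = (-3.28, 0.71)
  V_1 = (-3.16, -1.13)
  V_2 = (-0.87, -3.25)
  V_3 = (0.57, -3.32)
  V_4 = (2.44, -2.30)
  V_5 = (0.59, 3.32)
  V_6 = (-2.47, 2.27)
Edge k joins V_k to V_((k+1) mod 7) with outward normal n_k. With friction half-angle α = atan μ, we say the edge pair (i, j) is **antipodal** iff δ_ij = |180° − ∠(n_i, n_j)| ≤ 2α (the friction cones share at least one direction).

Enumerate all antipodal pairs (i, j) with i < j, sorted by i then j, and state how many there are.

count = 2; pairs: (0,4), (3,5)

α = atan 0.15 = 8.53°;  2α = 17.06°
n_0 = (-0.9979, -0.0651)
n_1 = (-0.6793, -0.7338)
n_2 = (-0.0486, -0.9988)
n_3 = (+0.4789, -0.8779)
n_4 = (+0.9499, +0.3127)
n_5 = (-0.3246, +0.9459)
n_6 = (-0.8875, +0.4608)
  (0,1): δ = 136.52°  ·
  (0,2): δ = 96.51°  ·
  (0,3): δ = 65.12°  ·
  (0,4): δ = 14.49°  ✓
  (0,5): δ = 105.21°  ·
  (0,6): δ = 148.83°  ·
  (1,2): δ = 139.99°  ·
  (1,3): δ = 108.60°  ·
  (1,4): δ = 28.99°  ·
  (1,5): δ = 61.73°  ·
  (1,6): δ = 105.35°  ·
  (2,3): δ = 148.61°  ·
  (2,4): δ = 69.00°  ·
  (2,5): δ = 21.72°  ·
  (2,6): δ = 65.34°  ·
  (3,4): δ = 100.39°  ·
  (3,5): δ = 9.67°  ✓
  (3,6): δ = 33.95°  ·
  (4,5): δ = 89.28°  ·
  (4,6): δ = 45.66°  ·
  (5,6): δ = 136.38°  ·
antipodal pairs: 2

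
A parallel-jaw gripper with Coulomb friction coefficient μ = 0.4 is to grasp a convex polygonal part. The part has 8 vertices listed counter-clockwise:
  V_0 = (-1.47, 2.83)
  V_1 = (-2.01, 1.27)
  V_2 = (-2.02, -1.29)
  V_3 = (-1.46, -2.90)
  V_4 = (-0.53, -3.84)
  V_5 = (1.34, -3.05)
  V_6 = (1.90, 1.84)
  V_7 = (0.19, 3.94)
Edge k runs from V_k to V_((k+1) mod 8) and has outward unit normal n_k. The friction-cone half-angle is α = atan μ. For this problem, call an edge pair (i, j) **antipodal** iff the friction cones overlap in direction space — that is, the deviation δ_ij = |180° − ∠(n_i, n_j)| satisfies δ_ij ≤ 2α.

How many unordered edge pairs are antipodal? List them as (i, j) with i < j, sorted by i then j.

α = atan 0.4 = 21.80°;  2α = 43.60°
n_0 = (-0.9450, +0.3271)
n_1 = (-1.0000, +0.0039)
n_2 = (-0.9445, -0.3285)
n_3 = (-0.7109, -0.7033)
n_4 = (+0.3892, -0.9212)
n_5 = (+0.9935, -0.1138)
n_6 = (+0.7754, +0.6314)
n_7 = (-0.5559, +0.8313)
  (0,1): δ = 161.13°  ·
  (0,2): δ = 141.73°  ·
  (0,3): δ = 116.21°  ·
  (0,4): δ = 48.00°  ·
  (0,5): δ = 12.56°  ✓
  (0,6): δ = 58.25°  ·
  (0,7): δ = 142.86°  ·
  (1,2): δ = 160.60°  ·
  (1,3): δ = 135.08°  ·
  (1,4): δ = 66.87°  ·
  (1,5): δ = 6.31°  ✓
  (1,6): δ = 39.38°  ✓
  (1,7): δ = 123.99°  ·
  (2,3): δ = 154.49°  ·
  (2,4): δ = 86.28°  ·
  (2,5): δ = 25.71°  ✓
  (2,6): δ = 19.98°  ✓
  (2,7): δ = 104.59°  ·
  (3,4): δ = 111.79°  ·
  (3,5): δ = 51.23°  ·
  (3,6): δ = 5.54°  ✓
  (3,7): δ = 79.08°  ·
  (4,5): δ = 119.44°  ·
  (4,6): δ = 73.75°  ·
  (4,7): δ = 10.87°  ✓
  (5,6): δ = 134.31°  ·
  (5,7): δ = 49.70°  ·
  (6,7): δ = 95.39°  ·
antipodal pairs: 7

count = 7; pairs: (0,5), (1,5), (1,6), (2,5), (2,6), (3,6), (4,7)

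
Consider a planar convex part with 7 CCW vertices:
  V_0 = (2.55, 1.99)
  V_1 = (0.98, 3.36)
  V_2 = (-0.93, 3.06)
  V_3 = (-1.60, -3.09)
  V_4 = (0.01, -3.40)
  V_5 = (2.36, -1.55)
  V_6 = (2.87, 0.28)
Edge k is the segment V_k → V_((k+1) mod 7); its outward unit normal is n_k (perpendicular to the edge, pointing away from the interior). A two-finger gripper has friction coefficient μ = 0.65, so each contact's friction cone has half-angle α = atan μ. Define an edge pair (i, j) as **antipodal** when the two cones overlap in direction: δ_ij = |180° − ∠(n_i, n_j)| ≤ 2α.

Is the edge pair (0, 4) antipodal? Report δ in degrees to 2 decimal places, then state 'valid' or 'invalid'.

α = atan 0.65 = 33.02°;  2α = 66.05°
edge 0: e_0 = (-1.57, +1.37);  n_0 = (+0.6575, +0.7535)
edge 4: e_4 = (+2.35, +1.85);  n_4 = (+0.6186, -0.7857)
∠(n_0, n_4) = 100.68°
δ = |180° − 100.68°| = 79.32°
79.32° > 2α = 66.05°  →  invalid

δ = 79.32°, invalid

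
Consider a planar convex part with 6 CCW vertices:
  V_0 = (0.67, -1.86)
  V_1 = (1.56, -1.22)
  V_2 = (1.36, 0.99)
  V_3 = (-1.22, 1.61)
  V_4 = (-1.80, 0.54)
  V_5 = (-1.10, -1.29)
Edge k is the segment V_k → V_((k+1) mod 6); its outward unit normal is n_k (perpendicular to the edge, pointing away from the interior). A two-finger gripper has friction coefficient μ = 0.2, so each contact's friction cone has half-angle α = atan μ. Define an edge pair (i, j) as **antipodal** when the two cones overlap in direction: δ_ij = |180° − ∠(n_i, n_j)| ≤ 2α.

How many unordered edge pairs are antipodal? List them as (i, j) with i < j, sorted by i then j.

α = atan 0.2 = 11.31°;  2α = 22.62°
n_0 = (+0.5838, -0.8119)
n_1 = (+0.9959, +0.0901)
n_2 = (+0.2337, +0.9723)
n_3 = (-0.8791, +0.4765)
n_4 = (-0.9340, -0.3573)
n_5 = (-0.3065, -0.9519)
  (0,1): δ = 120.55°  ·
  (0,2): δ = 49.23°  ·
  (0,3): δ = 25.82°  ·
  (0,4): δ = 75.21°  ·
  (0,5): δ = 126.43°  ·
  (1,2): δ = 108.68°  ·
  (1,3): δ = 33.63°  ·
  (1,4): δ = 15.76°  ✓
  (1,5): δ = 66.98°  ·
  (2,3): δ = 104.95°  ·
  (2,4): δ = 55.55°  ·
  (2,5): δ = 4.34°  ✓
  (3,4): δ = 130.61°  ·
  (3,5): δ = 79.39°  ·
  (4,5): δ = 128.78°  ·
antipodal pairs: 2

count = 2; pairs: (1,4), (2,5)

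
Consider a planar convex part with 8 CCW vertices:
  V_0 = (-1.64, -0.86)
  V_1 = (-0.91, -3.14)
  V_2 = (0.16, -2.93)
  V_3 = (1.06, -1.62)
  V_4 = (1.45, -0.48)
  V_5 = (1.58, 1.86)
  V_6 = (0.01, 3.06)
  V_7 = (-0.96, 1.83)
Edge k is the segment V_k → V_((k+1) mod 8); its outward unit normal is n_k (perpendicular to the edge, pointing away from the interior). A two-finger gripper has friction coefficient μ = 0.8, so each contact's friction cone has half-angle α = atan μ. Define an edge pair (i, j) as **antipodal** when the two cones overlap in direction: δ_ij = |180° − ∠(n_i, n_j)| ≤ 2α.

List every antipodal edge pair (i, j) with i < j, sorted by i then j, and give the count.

count = 14; pairs: (0,2), (0,3), (0,4), (0,5), (1,5), (1,6), (1,7), (2,6), (2,7), (3,6), (3,7), (4,6), (4,7), (5,7)

α = atan 0.8 = 38.66°;  2α = 77.32°
n_0 = (-0.9524, -0.3049)
n_1 = (+0.1926, -0.9813)
n_2 = (+0.8242, -0.5663)
n_3 = (+0.9462, -0.3237)
n_4 = (+0.9985, -0.0555)
n_5 = (+0.6073, +0.7945)
n_6 = (-0.7852, +0.6192)
n_7 = (-0.9695, +0.2451)
  (0,1): δ = 96.65°  ·
  (0,2): δ = 52.24°  ✓
  (0,3): δ = 36.64°  ✓
  (0,4): δ = 20.93°  ✓
  (0,5): δ = 34.85°  ✓
  (0,6): δ = 123.99°  ·
  (0,7): δ = 148.06°  ·
  (1,2): δ = 135.59°  ·
  (1,3): δ = 119.99°  ·
  (1,4): δ = 104.28°  ·
  (1,5): δ = 48.50°  ✓
  (1,6): δ = 40.64°  ✓
  (1,7): δ = 64.71°  ✓
  (2,3): δ = 164.40°  ·
  (2,4): δ = 148.69°  ·
  (2,5): δ = 92.90°  ·
  (2,6): δ = 3.77°  ✓
  (2,7): δ = 20.30°  ✓
  (3,4): δ = 164.29°  ·
  (3,5): δ = 108.51°  ·
  (3,6): δ = 19.37°  ✓
  (3,7): δ = 4.70°  ✓
  (4,5): δ = 124.21°  ·
  (4,6): δ = 35.08°  ✓
  (4,7): δ = 11.01°  ✓
  (5,6): δ = 90.87°  ·
  (5,7): δ = 66.79°  ✓
  (6,7): δ = 155.93°  ·
antipodal pairs: 14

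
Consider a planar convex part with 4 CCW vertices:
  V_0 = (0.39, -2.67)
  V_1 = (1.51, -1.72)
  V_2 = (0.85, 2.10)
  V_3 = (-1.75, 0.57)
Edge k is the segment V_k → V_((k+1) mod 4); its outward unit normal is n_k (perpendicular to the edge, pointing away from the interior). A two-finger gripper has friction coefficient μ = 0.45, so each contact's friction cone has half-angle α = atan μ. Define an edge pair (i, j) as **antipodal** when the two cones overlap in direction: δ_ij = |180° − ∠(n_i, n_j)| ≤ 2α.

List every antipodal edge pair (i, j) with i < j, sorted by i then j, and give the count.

α = atan 0.45 = 24.23°;  2α = 48.46°
n_0 = (+0.6469, -0.7626)
n_1 = (+0.9854, +0.1703)
n_2 = (-0.5072, +0.8618)
n_3 = (-0.8344, -0.5511)
  (0,1): δ = 120.50°  ·
  (0,2): δ = 9.83°  ✓
  (0,3): δ = 83.14°  ·
  (1,2): δ = 69.33°  ·
  (1,3): δ = 23.64°  ✓
  (2,3): δ = 87.03°  ·
antipodal pairs: 2

count = 2; pairs: (0,2), (1,3)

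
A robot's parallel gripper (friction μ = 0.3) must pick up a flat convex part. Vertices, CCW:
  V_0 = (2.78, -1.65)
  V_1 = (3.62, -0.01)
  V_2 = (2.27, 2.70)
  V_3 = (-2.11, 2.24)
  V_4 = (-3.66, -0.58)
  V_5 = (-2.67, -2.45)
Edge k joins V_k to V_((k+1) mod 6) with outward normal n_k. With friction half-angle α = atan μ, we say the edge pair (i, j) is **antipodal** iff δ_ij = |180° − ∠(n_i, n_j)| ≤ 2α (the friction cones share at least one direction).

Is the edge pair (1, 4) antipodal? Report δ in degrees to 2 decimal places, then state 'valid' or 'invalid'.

α = atan 0.3 = 16.70°;  2α = 33.40°
edge 1: e_1 = (-1.35, +2.71);  n_1 = (+0.8951, +0.4459)
edge 4: e_4 = (+0.99, -1.87);  n_4 = (-0.8838, -0.4679)
∠(n_1, n_4) = 178.58°
δ = |180° − 178.58°| = 1.42°
1.42° ≤ 2α = 33.40°  →  valid

δ = 1.42°, valid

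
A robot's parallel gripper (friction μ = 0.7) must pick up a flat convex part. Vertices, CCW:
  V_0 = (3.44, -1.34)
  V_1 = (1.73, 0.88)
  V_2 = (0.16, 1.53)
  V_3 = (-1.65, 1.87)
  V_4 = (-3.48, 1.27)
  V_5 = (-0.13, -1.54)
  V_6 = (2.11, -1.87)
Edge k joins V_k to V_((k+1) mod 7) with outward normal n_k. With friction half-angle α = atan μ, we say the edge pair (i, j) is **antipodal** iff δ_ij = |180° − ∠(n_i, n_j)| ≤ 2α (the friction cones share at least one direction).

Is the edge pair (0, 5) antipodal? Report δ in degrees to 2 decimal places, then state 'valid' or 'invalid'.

δ = 44.01°, valid

α = atan 0.7 = 34.99°;  2α = 69.98°
edge 0: e_0 = (-1.71, +2.22);  n_0 = (+0.7922, +0.6102)
edge 5: e_5 = (+2.24, -0.33);  n_5 = (-0.1457, -0.9893)
∠(n_0, n_5) = 135.99°
δ = |180° − 135.99°| = 44.01°
44.01° ≤ 2α = 69.98°  →  valid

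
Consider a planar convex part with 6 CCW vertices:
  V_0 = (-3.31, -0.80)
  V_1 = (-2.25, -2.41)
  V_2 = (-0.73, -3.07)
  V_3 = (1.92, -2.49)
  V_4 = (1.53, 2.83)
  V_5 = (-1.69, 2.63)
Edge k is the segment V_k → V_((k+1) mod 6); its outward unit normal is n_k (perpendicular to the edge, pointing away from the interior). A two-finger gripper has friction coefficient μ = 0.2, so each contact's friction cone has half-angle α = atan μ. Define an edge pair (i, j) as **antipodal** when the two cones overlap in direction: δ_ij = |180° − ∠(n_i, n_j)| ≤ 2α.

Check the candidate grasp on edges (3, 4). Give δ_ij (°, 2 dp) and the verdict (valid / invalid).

α = atan 0.2 = 11.31°;  2α = 22.62°
edge 3: e_3 = (-0.39, +5.32);  n_3 = (+0.9973, +0.0731)
edge 4: e_4 = (-3.22, -0.20);  n_4 = (-0.0620, +0.9981)
∠(n_3, n_4) = 89.36°
δ = |180° − 89.36°| = 90.64°
90.64° > 2α = 22.62°  →  invalid

δ = 90.64°, invalid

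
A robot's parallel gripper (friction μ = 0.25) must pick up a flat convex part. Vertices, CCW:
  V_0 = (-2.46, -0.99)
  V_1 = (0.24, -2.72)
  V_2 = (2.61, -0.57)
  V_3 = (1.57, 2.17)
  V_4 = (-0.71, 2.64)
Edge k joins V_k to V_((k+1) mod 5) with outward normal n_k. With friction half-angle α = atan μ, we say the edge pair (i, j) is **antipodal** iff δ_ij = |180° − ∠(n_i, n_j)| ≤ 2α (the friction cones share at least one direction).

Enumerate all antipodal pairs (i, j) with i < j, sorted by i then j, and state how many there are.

count = 2; pairs: (0,3), (1,4)

α = atan 0.25 = 14.04°;  2α = 28.07°
n_0 = (-0.5395, -0.8420)
n_1 = (+0.6719, -0.7406)
n_2 = (+0.9349, +0.3549)
n_3 = (+0.2019, +0.9794)
n_4 = (-0.9008, +0.4343)
  (0,1): δ = 105.14°  ·
  (0,2): δ = 36.57°  ·
  (0,3): δ = 21.00°  ✓
  (0,4): δ = 96.91°  ·
  (1,2): δ = 111.43°  ·
  (1,3): δ = 53.86°  ·
  (1,4): δ = 22.05°  ✓
  (2,3): δ = 122.43°  ·
  (2,4): δ = 46.52°  ·
  (3,4): δ = 104.09°  ·
antipodal pairs: 2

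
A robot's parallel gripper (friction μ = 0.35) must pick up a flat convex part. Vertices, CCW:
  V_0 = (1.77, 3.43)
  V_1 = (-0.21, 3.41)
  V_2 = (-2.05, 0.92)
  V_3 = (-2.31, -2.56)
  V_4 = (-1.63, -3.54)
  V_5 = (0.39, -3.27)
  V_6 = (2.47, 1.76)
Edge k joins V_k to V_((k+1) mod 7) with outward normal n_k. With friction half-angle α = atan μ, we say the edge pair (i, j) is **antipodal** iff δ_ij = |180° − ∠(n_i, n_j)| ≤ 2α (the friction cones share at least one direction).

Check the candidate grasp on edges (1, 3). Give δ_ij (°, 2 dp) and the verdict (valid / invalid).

δ = 108.78°, invalid

α = atan 0.35 = 19.29°;  2α = 38.58°
edge 1: e_1 = (-1.84, -2.49);  n_1 = (-0.8042, +0.5943)
edge 3: e_3 = (+0.68, -0.98);  n_3 = (-0.8216, -0.5701)
∠(n_1, n_3) = 71.22°
δ = |180° − 71.22°| = 108.78°
108.78° > 2α = 38.58°  →  invalid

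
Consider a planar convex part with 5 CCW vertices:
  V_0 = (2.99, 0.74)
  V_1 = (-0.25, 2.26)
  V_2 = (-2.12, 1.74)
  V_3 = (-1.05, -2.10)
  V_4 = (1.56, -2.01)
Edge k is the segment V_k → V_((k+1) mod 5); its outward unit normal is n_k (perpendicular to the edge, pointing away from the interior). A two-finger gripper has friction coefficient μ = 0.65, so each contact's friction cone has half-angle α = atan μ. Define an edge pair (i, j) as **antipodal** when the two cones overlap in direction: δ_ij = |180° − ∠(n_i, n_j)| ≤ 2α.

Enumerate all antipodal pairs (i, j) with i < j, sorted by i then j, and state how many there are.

α = atan 0.65 = 33.02°;  2α = 66.05°
n_0 = (+0.4247, +0.9053)
n_1 = (-0.2679, +0.9634)
n_2 = (-0.9633, -0.2684)
n_3 = (+0.0345, -0.9994)
n_4 = (+0.8872, -0.4614)
  (0,1): δ = 139.33°  ·
  (0,2): δ = 49.30°  ✓
  (0,3): δ = 27.11°  ✓
  (0,4): δ = 87.66°  ·
  (1,2): δ = 89.97°  ·
  (1,3): δ = 13.56°  ✓
  (1,4): δ = 46.99°  ✓
  (2,3): δ = 103.60°  ·
  (2,4): δ = 43.04°  ✓
  (3,4): δ = 119.45°  ·
antipodal pairs: 5

count = 5; pairs: (0,2), (0,3), (1,3), (1,4), (2,4)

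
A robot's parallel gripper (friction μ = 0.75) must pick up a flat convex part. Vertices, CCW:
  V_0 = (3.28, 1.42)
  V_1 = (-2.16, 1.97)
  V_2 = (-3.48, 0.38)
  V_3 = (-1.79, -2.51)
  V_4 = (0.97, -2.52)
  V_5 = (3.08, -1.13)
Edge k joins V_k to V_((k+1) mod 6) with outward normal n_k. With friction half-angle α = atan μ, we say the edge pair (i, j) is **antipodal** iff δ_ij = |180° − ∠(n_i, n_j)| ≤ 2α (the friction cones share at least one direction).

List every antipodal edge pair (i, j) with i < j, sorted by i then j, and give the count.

α = atan 0.75 = 36.87°;  2α = 73.74°
n_0 = (+0.1006, +0.9949)
n_1 = (-0.7694, +0.6388)
n_2 = (-0.8632, -0.5048)
n_3 = (-0.0036, -1.0000)
n_4 = (+0.5501, -0.8351)
n_5 = (+0.9969, -0.0782)
  (0,1): δ = 123.93°  ·
  (0,2): δ = 53.91°  ✓
  (0,3): δ = 5.57°  ✓
  (0,4): δ = 39.15°  ✓
  (0,5): δ = 91.29°  ·
  (1,2): δ = 109.98°  ·
  (1,3): δ = 50.51°  ✓
  (1,4): δ = 16.93°  ✓
  (1,5): δ = 35.21°  ✓
  (2,3): δ = 120.53°  ·
  (2,4): δ = 86.94°  ·
  (2,5): δ = 34.80°  ✓
  (3,4): δ = 146.42°  ·
  (3,5): δ = 94.28°  ·
  (4,5): δ = 127.86°  ·
antipodal pairs: 7

count = 7; pairs: (0,2), (0,3), (0,4), (1,3), (1,4), (1,5), (2,5)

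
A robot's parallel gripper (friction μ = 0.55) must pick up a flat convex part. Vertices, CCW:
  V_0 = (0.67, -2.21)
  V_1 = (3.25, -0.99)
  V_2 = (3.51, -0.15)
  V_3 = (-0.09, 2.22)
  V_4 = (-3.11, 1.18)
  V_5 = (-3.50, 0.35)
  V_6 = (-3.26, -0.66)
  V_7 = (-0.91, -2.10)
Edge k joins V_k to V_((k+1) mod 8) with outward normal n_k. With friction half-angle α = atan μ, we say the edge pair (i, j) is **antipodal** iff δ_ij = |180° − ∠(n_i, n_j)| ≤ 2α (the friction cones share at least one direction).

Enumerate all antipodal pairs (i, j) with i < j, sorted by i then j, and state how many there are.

count = 10; pairs: (0,3), (0,4), (1,3), (1,4), (1,5), (2,5), (2,6), (2,7), (3,6), (3,7)

α = atan 0.55 = 28.81°;  2α = 57.62°
n_0 = (+0.4275, -0.9040)
n_1 = (+0.9553, -0.2957)
n_2 = (+0.5499, +0.8352)
n_3 = (-0.3256, +0.9455)
n_4 = (-0.9051, +0.4253)
n_5 = (-0.9729, -0.2312)
n_6 = (-0.5225, -0.8527)
n_7 = (-0.0695, -0.9976)
  (0,1): δ = 132.51°  ·
  (0,2): δ = 58.67°  ·
  (0,3): δ = 6.31°  ✓
  (0,4): δ = 39.52°  ✓
  (0,5): δ = 78.06°  ·
  (0,6): δ = 123.19°  ·
  (0,7): δ = 150.71°  ·
  (1,2): δ = 106.16°  ·
  (1,3): δ = 53.80°  ✓
  (1,4): δ = 7.97°  ✓
  (1,5): δ = 30.57°  ✓
  (1,6): δ = 75.70°  ·
  (1,7): δ = 103.22°  ·
  (2,3): δ = 127.64°  ·
  (2,4): δ = 81.81°  ·
  (2,5): δ = 43.27°  ✓
  (2,6): δ = 1.86°  ✓
  (2,7): δ = 29.38°  ✓
  (3,4): δ = 134.17°  ·
  (3,5): δ = 95.64°  ·
  (3,6): δ = 50.50°  ✓
  (3,7): δ = 22.98°  ✓
  (4,5): δ = 141.47°  ·
  (4,6): δ = 96.33°  ·
  (4,7): δ = 68.81°  ·
  (5,6): δ = 134.87°  ·
  (5,7): δ = 107.35°  ·
  (6,7): δ = 152.48°  ·
antipodal pairs: 10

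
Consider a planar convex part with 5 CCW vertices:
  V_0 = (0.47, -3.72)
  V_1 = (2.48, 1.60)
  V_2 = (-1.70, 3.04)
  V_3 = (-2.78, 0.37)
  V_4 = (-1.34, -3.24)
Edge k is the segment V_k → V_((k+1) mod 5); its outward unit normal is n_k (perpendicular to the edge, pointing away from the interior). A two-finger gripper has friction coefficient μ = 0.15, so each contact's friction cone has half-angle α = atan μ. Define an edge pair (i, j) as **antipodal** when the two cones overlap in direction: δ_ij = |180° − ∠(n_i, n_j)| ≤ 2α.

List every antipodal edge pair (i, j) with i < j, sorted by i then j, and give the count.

α = atan 0.15 = 8.53°;  2α = 17.06°
n_0 = (+0.9355, -0.3534)
n_1 = (+0.3257, +0.9455)
n_2 = (-0.9270, +0.3750)
n_3 = (-0.9288, -0.3705)
n_4 = (-0.2563, -0.9666)
  (0,1): δ = 88.31°  ·
  (0,2): δ = 1.33°  ✓
  (0,3): δ = 42.44°  ·
  (0,4): δ = 95.84°  ·
  (1,2): δ = 93.01°  ·
  (1,3): δ = 49.24°  ·
  (1,4): δ = 4.16°  ✓
  (2,3): δ = 136.23°  ·
  (2,4): δ = 82.83°  ·
  (3,4): δ = 126.60°  ·
antipodal pairs: 2

count = 2; pairs: (0,2), (1,4)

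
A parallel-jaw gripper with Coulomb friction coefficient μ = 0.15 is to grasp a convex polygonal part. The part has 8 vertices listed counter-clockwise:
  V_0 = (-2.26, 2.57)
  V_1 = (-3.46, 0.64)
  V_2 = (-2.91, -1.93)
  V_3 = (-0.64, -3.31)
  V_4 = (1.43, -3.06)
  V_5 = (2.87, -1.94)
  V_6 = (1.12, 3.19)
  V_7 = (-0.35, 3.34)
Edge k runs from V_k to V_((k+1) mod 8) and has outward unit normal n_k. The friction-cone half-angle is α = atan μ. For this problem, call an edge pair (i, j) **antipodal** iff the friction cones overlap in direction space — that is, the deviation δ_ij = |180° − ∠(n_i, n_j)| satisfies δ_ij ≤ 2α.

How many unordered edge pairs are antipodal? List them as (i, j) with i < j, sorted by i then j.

count = 4; pairs: (1,5), (3,6), (3,7), (4,7)

α = atan 0.15 = 8.53°;  2α = 17.06°
n_0 = (-0.8492, +0.5280)
n_1 = (-0.9779, -0.2093)
n_2 = (-0.5195, -0.8545)
n_3 = (+0.1199, -0.9928)
n_4 = (+0.6139, -0.7894)
n_5 = (+0.9464, +0.3229)
n_6 = (+0.1015, +0.9948)
n_7 = (-0.3739, +0.9275)
  (0,1): δ = 136.05°  ·
  (0,2): δ = 89.42°  ·
  (0,3): δ = 51.24°  ·
  (0,4): δ = 20.25°  ·
  (0,5): δ = 50.71°  ·
  (0,6): δ = 116.05°  ·
  (0,7): δ = 143.83°  ·
  (1,2): δ = 133.38°  ·
  (1,3): δ = 95.19°  ·
  (1,4): δ = 64.20°  ·
  (1,5): δ = 6.76°  ✓
  (1,6): δ = 72.09°  ·
  (1,7): δ = 99.88°  ·
  (2,3): δ = 141.82°  ·
  (2,4): δ = 110.83°  ·
  (2,5): δ = 39.87°  ·
  (2,6): δ = 25.47°  ·
  (2,7): δ = 53.25°  ·
  (3,4): δ = 149.01°  ·
  (3,5): δ = 78.05°  ·
  (3,6): δ = 12.71°  ✓
  (3,7): δ = 15.07°  ✓
  (4,5): δ = 109.04°  ·
  (4,6): δ = 43.70°  ·
  (4,7): δ = 15.92°  ✓
  (5,6): δ = 114.66°  ·
  (5,7): δ = 86.88°  ·
  (6,7): δ = 152.22°  ·
antipodal pairs: 4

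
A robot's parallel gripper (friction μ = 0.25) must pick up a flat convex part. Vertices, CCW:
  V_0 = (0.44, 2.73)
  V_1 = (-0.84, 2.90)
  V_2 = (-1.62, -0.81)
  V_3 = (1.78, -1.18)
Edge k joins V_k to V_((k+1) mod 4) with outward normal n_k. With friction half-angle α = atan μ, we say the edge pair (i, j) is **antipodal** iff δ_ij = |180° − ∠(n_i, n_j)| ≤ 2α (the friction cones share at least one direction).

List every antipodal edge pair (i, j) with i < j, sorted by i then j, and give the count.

count = 1; pairs: (0,2)

α = atan 0.25 = 14.04°;  2α = 28.07°
n_0 = (+0.1317, +0.9913)
n_1 = (-0.9786, +0.2057)
n_2 = (-0.1082, -0.9941)
n_3 = (+0.9460, +0.3242)
  (0,1): δ = 94.31°  ·
  (0,2): δ = 1.35°  ✓
  (0,3): δ = 116.48°  ·
  (1,2): δ = 84.34°  ·
  (1,3): δ = 30.79°  ·
  (2,3): δ = 64.87°  ·
antipodal pairs: 1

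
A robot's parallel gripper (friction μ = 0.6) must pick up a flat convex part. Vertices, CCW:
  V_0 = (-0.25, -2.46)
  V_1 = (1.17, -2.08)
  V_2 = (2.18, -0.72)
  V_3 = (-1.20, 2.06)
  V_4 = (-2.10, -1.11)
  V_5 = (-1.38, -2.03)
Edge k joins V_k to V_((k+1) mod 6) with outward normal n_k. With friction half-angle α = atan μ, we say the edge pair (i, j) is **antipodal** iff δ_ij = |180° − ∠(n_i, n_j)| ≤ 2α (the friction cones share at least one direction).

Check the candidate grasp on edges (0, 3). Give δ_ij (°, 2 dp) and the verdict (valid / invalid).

α = atan 0.6 = 30.96°;  2α = 61.93°
edge 0: e_0 = (+1.42, +0.38);  n_0 = (+0.2585, -0.9660)
edge 3: e_3 = (-0.90, -3.17);  n_3 = (-0.9620, +0.2731)
∠(n_0, n_3) = 120.83°
δ = |180° − 120.83°| = 59.17°
59.17° ≤ 2α = 61.93°  →  valid

δ = 59.17°, valid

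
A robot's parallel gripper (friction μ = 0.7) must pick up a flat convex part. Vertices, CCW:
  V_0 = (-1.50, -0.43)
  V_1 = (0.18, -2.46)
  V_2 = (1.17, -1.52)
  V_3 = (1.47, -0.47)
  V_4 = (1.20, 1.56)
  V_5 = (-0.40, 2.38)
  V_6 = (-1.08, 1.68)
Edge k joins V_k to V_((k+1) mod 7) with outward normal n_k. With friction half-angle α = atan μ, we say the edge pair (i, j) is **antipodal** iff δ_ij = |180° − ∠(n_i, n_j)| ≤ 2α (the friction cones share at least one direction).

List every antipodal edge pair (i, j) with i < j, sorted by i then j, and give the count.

α = atan 0.7 = 34.99°;  2α = 69.98°
n_0 = (-0.7704, -0.6376)
n_1 = (+0.6886, -0.7252)
n_2 = (+0.9615, -0.2747)
n_3 = (+0.9913, +0.1318)
n_4 = (+0.4561, +0.8899)
n_5 = (-0.7173, +0.6968)
n_6 = (-0.9808, +0.1952)
  (0,1): δ = 86.09°  ·
  (0,2): δ = 55.56°  ✓
  (0,3): δ = 32.03°  ✓
  (0,4): δ = 23.25°  ✓
  (0,5): δ = 96.22°  ·
  (0,6): δ = 129.13°  ·
  (1,2): δ = 149.46°  ·
  (1,3): δ = 125.94°  ·
  (1,4): δ = 70.65°  ·
  (1,5): δ = 2.31°  ✓
  (1,6): δ = 35.23°  ✓
  (2,3): δ = 156.48°  ·
  (2,4): δ = 101.19°  ·
  (2,5): δ = 28.22°  ✓
  (2,6): δ = 4.69°  ✓
  (3,4): δ = 124.71°  ·
  (3,5): δ = 51.75°  ✓
  (3,6): δ = 18.83°  ✓
  (4,5): δ = 107.03°  ·
  (4,6): δ = 74.12°  ·
  (5,6): δ = 147.09°  ·
antipodal pairs: 9

count = 9; pairs: (0,2), (0,3), (0,4), (1,5), (1,6), (2,5), (2,6), (3,5), (3,6)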